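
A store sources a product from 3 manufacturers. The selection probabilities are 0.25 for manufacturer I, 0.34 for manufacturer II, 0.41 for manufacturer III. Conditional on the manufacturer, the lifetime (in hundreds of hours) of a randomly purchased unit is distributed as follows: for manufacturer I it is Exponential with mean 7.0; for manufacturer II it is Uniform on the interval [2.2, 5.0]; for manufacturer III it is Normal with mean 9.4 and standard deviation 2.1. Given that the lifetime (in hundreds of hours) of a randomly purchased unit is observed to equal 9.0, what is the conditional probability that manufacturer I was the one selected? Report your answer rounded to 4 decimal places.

Likelihoods f(9.0 | ·): I: 0.0394933; II: 0; III: 0.186557.
Posterior ∝ prior × likelihood. Numerator for I: 0.25·0.0394933 = 0.00987332.
Normalizing constant: 0.25·0.0394933 + 0.34·0 + 0.41·0.186557 = 0.0863618.
P(I | observation) = 0.00987332 / 0.0863618 = 0.114325.

0.1143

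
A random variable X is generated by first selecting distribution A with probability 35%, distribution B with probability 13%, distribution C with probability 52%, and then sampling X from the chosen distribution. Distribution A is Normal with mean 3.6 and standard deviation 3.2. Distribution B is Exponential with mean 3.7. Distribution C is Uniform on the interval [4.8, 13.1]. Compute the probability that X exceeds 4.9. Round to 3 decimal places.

0.668

Conditional on each component, P(X > 4.9): A: 0.342279; B: 0.265983; C: 0.987952.
By total probability, P(X > 4.9) = 0.35·0.342279 + 0.13·0.265983 + 0.52·0.987952 = 0.66811.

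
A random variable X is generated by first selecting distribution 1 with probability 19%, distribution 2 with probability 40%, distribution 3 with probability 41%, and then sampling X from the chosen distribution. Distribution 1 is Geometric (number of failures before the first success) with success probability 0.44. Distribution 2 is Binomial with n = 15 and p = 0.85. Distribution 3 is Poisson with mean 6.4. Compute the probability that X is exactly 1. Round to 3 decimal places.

0.051

Conditional on each component, P(X = 1): 1: 0.2464; 2: 3.7221e-11; 3: 0.010634.
By total probability, P(X = 1) = 0.19·0.2464 + 0.4·3.7221e-11 + 0.41·0.010634 = 0.0511759.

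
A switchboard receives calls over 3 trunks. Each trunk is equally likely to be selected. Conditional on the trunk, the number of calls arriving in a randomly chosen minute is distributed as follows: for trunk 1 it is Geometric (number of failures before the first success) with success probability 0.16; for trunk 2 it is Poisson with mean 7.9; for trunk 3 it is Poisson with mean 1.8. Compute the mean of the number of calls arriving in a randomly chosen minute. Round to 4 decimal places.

4.9833

Component means — 1: 5.25; 2: 7.9; 3: 1.8.
E[X] = 0.333333·5.25 + 0.333333·7.9 + 0.333333·1.8 = 4.98333.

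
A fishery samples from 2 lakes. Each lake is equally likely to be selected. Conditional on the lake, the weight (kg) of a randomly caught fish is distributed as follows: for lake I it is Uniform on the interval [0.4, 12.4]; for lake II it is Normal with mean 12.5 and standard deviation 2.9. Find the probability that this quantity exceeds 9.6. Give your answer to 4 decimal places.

0.5373

Conditional on each lake, P(X > 9.6): I: 0.233333; II: 0.841345.
By total probability, P(X > 9.6) = 0.5·0.233333 + 0.5·0.841345 = 0.537339.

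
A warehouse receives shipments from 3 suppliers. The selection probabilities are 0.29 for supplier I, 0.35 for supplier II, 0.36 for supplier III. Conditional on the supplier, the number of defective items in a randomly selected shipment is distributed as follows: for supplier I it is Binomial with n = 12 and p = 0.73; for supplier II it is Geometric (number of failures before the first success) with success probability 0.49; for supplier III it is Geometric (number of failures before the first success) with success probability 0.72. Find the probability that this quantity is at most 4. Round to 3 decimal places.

0.699

Conditional on each supplier, P(X ≤ 4): I: 0.00470021; II: 0.965497; III: 0.998279.
By total probability, P(X ≤ 4) = 0.29·0.00470021 + 0.35·0.965497 + 0.36·0.998279 = 0.698668.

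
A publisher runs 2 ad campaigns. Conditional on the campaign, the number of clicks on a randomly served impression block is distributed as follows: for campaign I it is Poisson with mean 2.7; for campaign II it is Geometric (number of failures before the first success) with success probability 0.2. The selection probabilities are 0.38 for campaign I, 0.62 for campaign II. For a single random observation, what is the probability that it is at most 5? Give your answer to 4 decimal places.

0.8159

Conditional on each campaign, P(X ≤ 5): I: 0.943268; II: 0.737856.
By total probability, P(X ≤ 5) = 0.38·0.943268 + 0.62·0.737856 = 0.815913.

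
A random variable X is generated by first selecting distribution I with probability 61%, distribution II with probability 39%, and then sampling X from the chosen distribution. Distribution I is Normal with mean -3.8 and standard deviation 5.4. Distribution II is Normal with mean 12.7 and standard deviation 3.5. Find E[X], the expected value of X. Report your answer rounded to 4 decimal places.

Component means — I: -3.8; II: 12.7.
E[X] = 0.61·-3.8 + 0.39·12.7 = 2.635.

2.6350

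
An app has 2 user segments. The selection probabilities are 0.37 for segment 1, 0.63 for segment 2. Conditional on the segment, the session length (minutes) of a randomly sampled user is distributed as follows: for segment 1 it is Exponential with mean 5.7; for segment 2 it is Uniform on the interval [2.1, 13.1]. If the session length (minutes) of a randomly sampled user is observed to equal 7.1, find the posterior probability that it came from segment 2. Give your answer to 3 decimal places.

Likelihoods f(7.1 | ·): 1: 0.0504849; 2: 0.0909091.
Posterior ∝ prior × likelihood. Numerator for 2: 0.63·0.0909091 = 0.0572727.
Normalizing constant: 0.37·0.0504849 + 0.63·0.0909091 = 0.0759522.
P(2 | observation) = 0.0572727 / 0.0759522 = 0.754063.

0.754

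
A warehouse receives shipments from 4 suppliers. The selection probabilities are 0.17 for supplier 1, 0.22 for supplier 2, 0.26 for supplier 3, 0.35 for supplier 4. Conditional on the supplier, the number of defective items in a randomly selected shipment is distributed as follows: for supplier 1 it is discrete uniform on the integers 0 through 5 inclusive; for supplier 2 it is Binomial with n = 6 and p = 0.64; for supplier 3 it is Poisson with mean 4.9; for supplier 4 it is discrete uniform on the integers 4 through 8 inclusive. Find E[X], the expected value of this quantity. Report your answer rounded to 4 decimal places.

4.6438

Component means — 1: 2.5; 2: 3.84; 3: 4.9; 4: 6.
E[X] = 0.17·2.5 + 0.22·3.84 + 0.26·4.9 + 0.35·6 = 4.6438.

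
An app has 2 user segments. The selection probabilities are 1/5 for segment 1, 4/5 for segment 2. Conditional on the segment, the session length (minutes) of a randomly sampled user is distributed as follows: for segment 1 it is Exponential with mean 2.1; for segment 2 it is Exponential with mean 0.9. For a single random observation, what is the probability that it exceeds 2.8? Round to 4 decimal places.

0.0884

Conditional on each segment, P(X > 2.8): 1: 0.263597; 2: 0.0445514.
By total probability, P(X > 2.8) = 0.2·0.263597 + 0.8·0.0445514 = 0.0883606.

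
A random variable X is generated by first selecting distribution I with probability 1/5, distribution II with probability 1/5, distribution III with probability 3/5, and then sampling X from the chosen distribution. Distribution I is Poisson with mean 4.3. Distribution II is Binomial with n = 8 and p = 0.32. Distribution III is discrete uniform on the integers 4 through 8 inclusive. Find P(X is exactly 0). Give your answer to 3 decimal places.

Conditional on each component, P(X = 0): I: 0.0135686; II: 0.0457163; III: 0.
By total probability, P(X = 0) = 0.2·0.0135686 + 0.2·0.0457163 + 0.6·0 = 0.011857.

0.012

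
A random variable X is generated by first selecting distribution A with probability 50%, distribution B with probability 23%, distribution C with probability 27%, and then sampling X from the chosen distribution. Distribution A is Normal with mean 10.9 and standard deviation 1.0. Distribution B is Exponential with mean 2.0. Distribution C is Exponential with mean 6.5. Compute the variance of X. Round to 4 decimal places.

25.8078

Per component, A: μ=10.9, E[X²]=119.81; B: μ=2, E[X²]=8; C: μ=6.5, E[X²]=84.5.
E[X] = 0.5·10.9 + 0.23·2 + 0.27·6.5 = 7.665.
E[X²] = 0.5·119.81 + 0.23·8 + 0.27·84.5 = 84.56.
Var(X) = E[X²] − (E[X])² = 84.56 − 58.7522 = 25.8078.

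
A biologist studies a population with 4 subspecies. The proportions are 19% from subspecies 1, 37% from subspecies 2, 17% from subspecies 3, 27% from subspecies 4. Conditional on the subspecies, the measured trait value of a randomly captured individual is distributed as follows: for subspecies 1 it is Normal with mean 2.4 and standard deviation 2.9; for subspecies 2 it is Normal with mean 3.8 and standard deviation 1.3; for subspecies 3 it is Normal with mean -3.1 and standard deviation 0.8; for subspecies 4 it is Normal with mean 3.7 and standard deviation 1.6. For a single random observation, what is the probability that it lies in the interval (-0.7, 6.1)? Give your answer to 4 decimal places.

Conditional on each subspecies, P(-0.7 < X < 6.1): 1: 0.756455; 2: 0.961304; 3: 0.0013499; 4: 0.930213.
By total probability, P(-0.7 < X < 6.1) = 0.19·0.756455 + 0.37·0.961304 + 0.17·0.0013499 + 0.27·0.930213 = 0.750796.

0.7508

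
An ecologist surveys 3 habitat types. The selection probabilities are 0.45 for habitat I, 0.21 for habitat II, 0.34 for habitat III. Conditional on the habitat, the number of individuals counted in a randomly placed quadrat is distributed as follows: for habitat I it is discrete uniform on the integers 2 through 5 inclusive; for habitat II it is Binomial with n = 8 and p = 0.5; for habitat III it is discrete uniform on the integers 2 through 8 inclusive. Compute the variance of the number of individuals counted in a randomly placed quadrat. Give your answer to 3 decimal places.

2.782

Per component, I: μ=3.5, E[X²]=13.5; II: μ=4, E[X²]=18; III: μ=5, E[X²]=29.
E[X] = 0.45·3.5 + 0.21·4 + 0.34·5 = 4.115.
E[X²] = 0.45·13.5 + 0.21·18 + 0.34·29 = 19.715.
Var(X) = E[X²] − (E[X])² = 19.715 − 16.9332 = 2.78177.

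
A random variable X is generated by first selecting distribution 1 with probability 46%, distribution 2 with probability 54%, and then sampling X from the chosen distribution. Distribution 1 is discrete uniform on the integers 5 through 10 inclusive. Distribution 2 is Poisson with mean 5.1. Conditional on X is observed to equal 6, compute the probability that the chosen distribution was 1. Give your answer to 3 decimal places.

Likelihoods P(X=6 | ·): 1: 0.166667; 2: 0.149.
Posterior ∝ prior × likelihood. Numerator for 1: 0.46·0.166667 = 0.0766667.
Normalizing constant: 0.46·0.166667 + 0.54·0.149 = 0.157127.
P(1 | observation) = 0.0766667 / 0.157127 = 0.487929.

0.488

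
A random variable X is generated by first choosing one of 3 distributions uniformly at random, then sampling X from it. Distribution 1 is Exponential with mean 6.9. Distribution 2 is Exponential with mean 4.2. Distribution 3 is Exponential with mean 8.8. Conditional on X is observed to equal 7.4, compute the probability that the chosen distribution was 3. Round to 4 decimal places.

Likelihoods f(7.4 | ·): 1: 0.0495891; 2: 0.0408851; 3: 0.0490134.
Posterior ∝ prior × likelihood. Numerator for 3: 0.333333·0.0490134 = 0.0163378.
Normalizing constant: 0.333333·0.0495891 + 0.333333·0.0408851 + 0.333333·0.0490134 = 0.0464959.
P(3 | observation) = 0.0163378 / 0.0464959 = 0.351382.

0.3514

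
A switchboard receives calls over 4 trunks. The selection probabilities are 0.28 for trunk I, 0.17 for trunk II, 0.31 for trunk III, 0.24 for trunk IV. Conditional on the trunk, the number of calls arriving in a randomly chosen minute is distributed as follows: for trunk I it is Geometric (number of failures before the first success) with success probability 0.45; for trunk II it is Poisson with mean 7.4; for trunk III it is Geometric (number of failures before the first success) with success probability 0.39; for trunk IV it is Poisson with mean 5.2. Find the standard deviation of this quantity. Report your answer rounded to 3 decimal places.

Per component, I: μ=1.22222, E[X²]=4.20988; II: μ=7.4, E[X²]=62.16; III: μ=1.5641, E[X²]=6.45694; IV: μ=5.2, E[X²]=32.24.
E[X] = 0.28·1.22222 + 0.17·7.4 + 0.31·1.5641 + 0.24·5.2 = 3.33309.
E[X²] = 0.28·4.20988 + 0.17·62.16 + 0.31·6.45694 + 0.24·32.24 = 21.4852.
Var(X) = E[X²] − (E[X])² = 21.4852 − 11.1095 = 10.3757.
SD(X) = √10.3757 = 3.22113.

3.221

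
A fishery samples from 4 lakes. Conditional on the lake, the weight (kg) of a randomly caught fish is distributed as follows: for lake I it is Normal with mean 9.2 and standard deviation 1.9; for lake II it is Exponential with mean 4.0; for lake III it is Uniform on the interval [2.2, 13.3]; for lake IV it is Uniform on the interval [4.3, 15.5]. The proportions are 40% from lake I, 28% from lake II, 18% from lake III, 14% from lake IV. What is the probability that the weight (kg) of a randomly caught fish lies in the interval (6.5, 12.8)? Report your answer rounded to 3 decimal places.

Conditional on each lake, P(6.5 < X < 12.8): I: 0.893286; II: 0.156149; III: 0.567568; IV: 0.5625.
By total probability, P(6.5 < X < 12.8) = 0.4·0.893286 + 0.28·0.156149 + 0.18·0.567568 + 0.14·0.5625 = 0.581948.

0.582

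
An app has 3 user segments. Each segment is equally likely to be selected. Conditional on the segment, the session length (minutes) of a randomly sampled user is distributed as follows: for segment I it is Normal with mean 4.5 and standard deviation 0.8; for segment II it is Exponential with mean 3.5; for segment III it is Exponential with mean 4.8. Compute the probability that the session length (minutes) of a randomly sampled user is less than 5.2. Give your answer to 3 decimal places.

Conditional on each segment, P(X < 5.2): I: 0.809213; II: 0.773659; III: 0.661535.
By total probability, P(X < 5.2) = 0.333333·0.809213 + 0.333333·0.773659 + 0.333333·0.661535 = 0.748136.

0.748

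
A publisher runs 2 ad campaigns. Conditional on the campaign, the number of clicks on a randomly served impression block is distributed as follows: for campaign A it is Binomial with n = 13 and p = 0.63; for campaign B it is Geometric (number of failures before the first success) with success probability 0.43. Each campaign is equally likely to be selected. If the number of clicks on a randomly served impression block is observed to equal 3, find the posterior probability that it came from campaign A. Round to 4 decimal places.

0.0414

Likelihoods P(X=3 | ·): A: 0.00343878; B: 0.079633.
Posterior ∝ prior × likelihood. Numerator for A: 0.5·0.00343878 = 0.00171939.
Normalizing constant: 0.5·0.00343878 + 0.5·0.079633 = 0.0415359.
P(A | observation) = 0.00171939 / 0.0415359 = 0.0413953.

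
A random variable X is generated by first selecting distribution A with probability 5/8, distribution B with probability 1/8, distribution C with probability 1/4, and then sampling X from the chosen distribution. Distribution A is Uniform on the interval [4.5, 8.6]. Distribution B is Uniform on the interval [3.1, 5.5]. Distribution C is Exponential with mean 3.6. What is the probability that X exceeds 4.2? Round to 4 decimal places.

0.7706

Conditional on each component, P(X > 4.2): A: 1; B: 0.541667; C: 0.311403.
By total probability, P(X > 4.2) = 0.625·1 + 0.125·0.541667 + 0.25·0.311403 = 0.770559.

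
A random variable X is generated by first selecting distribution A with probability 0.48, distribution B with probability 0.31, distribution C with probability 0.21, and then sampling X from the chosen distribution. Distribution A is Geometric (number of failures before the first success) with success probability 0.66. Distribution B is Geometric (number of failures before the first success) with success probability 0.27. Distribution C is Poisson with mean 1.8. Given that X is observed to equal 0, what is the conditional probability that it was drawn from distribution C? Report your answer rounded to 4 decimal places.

0.0798

Likelihoods P(X=0 | ·): A: 0.66; B: 0.27; C: 0.165299.
Posterior ∝ prior × likelihood. Numerator for C: 0.21·0.165299 = 0.0347128.
Normalizing constant: 0.48·0.66 + 0.31·0.27 + 0.21·0.165299 = 0.435213.
P(C | observation) = 0.0347128 / 0.435213 = 0.0797605.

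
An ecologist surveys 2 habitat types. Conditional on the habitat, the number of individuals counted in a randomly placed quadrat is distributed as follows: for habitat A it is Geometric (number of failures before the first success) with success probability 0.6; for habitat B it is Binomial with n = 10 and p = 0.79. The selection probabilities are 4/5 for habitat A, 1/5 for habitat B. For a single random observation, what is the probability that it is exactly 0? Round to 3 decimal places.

0.480

Conditional on each habitat, P(X = 0): A: 0.6; B: 1.66799e-07.
By total probability, P(X = 0) = 0.8·0.6 + 0.2·1.66799e-07 = 0.48.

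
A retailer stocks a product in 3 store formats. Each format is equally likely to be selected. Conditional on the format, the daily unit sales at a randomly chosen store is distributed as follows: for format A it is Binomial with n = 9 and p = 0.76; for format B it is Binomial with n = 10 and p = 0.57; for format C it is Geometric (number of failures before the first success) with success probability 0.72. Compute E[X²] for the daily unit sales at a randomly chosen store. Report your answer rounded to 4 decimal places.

For each component E[X²] = Var + (mean)², giving A: 48.4272; B: 34.941; C: 0.691358.
Overall E[X²] = 0.333333·48.4272 + 0.333333·34.941 + 0.333333·0.691358 = 28.0199.

28.0199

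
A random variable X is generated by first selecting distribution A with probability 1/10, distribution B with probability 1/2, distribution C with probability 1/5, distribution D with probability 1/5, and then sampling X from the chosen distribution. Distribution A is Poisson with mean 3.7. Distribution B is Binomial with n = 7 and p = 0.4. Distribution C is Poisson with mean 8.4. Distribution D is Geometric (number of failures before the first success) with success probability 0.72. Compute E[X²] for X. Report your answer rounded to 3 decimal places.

For each component E[X²] = Var + (mean)², giving A: 17.39; B: 9.52; C: 78.96; D: 0.691358.
Overall E[X²] = 0.1·17.39 + 0.5·9.52 + 0.2·78.96 + 0.2·0.691358 = 22.4293.

22.429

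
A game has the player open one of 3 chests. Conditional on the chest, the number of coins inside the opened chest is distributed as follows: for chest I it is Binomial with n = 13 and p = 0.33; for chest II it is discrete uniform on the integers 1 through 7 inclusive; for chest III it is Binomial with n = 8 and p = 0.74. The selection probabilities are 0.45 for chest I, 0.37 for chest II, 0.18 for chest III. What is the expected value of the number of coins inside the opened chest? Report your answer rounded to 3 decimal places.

4.476

Component means — I: 4.29; II: 4; III: 5.92.
E[X] = 0.45·4.29 + 0.37·4 + 0.18·5.92 = 4.4761.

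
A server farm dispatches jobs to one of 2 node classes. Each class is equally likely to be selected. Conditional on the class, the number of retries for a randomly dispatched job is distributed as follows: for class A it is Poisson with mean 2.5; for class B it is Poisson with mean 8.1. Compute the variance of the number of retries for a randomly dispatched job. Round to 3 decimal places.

13.140

Per component, A: μ=2.5, E[X²]=8.75; B: μ=8.1, E[X²]=73.71.
E[X] = 0.5·2.5 + 0.5·8.1 = 5.3.
E[X²] = 0.5·8.75 + 0.5·73.71 = 41.23.
Var(X) = E[X²] − (E[X])² = 41.23 − 28.09 = 13.14.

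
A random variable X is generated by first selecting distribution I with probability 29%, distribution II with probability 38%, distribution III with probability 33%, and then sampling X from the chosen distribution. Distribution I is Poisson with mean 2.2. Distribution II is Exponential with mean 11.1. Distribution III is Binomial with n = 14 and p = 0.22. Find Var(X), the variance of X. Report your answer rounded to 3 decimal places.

Per component, I: μ=2.2, E[X²]=7.04; II: μ=11.1, E[X²]=246.42; III: μ=3.08, E[X²]=11.8888.
E[X] = 0.29·2.2 + 0.38·11.1 + 0.33·3.08 = 5.8724.
E[X²] = 0.29·7.04 + 0.38·246.42 + 0.33·11.8888 = 99.6045.
Var(X) = E[X²] − (E[X])² = 99.6045 − 34.4851 = 65.1194.

65.119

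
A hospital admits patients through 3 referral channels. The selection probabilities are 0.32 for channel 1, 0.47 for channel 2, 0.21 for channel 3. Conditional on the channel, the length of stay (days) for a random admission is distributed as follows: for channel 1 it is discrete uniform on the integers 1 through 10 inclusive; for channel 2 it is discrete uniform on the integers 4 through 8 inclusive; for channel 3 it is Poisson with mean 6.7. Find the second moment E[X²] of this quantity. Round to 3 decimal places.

For each component E[X²] = Var + (mean)², giving 1: 38.5; 2: 38; 3: 51.59.
Overall E[X²] = 0.32·38.5 + 0.47·38 + 0.21·51.59 = 41.0139.

41.014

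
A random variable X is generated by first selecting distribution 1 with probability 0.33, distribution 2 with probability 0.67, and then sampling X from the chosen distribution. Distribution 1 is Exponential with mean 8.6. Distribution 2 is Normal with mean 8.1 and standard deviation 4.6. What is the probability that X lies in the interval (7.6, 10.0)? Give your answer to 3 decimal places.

0.170

Conditional on each component, P(7.6 < X < 10.0): 1: 0.10063; 2: 0.203491.
By total probability, P(7.6 < X < 10.0) = 0.33·0.10063 + 0.67·0.203491 = 0.169547.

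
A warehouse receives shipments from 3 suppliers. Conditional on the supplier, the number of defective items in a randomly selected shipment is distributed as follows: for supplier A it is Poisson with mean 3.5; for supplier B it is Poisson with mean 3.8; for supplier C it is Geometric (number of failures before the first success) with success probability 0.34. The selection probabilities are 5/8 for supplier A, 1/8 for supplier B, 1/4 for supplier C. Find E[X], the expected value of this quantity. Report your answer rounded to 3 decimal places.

3.148

Component means — A: 3.5; B: 3.8; C: 1.94118.
E[X] = 0.625·3.5 + 0.125·3.8 + 0.25·1.94118 = 3.14779.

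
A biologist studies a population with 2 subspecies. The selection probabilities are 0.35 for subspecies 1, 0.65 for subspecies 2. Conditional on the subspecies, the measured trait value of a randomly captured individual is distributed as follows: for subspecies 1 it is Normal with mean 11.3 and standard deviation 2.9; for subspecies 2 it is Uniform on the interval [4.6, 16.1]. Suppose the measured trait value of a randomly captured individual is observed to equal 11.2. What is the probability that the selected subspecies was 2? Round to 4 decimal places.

0.5401

Likelihoods f(11.2 | ·): 1: 0.137485; 2: 0.0869565.
Posterior ∝ prior × likelihood. Numerator for 2: 0.65·0.0869565 = 0.0565217.
Normalizing constant: 0.35·0.137485 + 0.65·0.0869565 = 0.104641.
P(2 | observation) = 0.0565217 / 0.104641 = 0.540147.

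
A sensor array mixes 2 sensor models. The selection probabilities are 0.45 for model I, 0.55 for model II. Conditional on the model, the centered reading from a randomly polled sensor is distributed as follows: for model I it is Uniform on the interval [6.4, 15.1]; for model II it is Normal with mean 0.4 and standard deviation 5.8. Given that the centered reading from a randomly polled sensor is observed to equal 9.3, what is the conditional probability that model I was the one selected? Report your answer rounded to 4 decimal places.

Likelihoods f(9.3 | ·): I: 0.114943; II: 0.0211923.
Posterior ∝ prior × likelihood. Numerator for I: 0.45·0.114943 = 0.0517241.
Normalizing constant: 0.45·0.114943 + 0.55·0.0211923 = 0.0633799.
P(I | observation) = 0.0517241 / 0.0633799 = 0.816096.

0.8161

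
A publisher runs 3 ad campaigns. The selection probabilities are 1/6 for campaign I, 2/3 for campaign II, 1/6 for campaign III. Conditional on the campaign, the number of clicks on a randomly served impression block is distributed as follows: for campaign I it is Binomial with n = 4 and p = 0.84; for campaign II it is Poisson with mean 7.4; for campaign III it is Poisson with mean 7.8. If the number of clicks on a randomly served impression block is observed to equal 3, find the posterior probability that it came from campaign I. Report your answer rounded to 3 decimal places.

Likelihoods P(X=3 | ·): I: 0.379331; II: 0.0412824; III: 0.0324068.
Posterior ∝ prior × likelihood. Numerator for I: 0.166667·0.379331 = 0.0632218.
Normalizing constant: 0.166667·0.379331 + 0.666667·0.0412824 + 0.166667·0.0324068 = 0.0961445.
P(I | observation) = 0.0632218 / 0.0961445 = 0.65757.

0.658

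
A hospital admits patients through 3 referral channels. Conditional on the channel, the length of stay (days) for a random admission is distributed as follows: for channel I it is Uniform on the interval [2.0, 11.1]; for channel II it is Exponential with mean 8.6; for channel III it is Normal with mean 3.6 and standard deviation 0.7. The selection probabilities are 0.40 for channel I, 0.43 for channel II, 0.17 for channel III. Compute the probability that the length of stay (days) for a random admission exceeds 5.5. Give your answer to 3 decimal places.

Conditional on each channel, P(X > 5.5): I: 0.615385; II: 0.527538; III: 0.00332094.
By total probability, P(X > 5.5) = 0.4·0.615385 + 0.43·0.527538 + 0.17·0.00332094 = 0.47356.

0.474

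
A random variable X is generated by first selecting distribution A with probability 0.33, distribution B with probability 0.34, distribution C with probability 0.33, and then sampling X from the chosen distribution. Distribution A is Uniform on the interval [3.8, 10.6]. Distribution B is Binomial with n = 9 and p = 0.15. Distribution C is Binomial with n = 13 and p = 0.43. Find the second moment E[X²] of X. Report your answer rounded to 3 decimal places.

For each component E[X²] = Var + (mean)², giving A: 55.6933; B: 2.97; C: 34.4344.
Overall E[X²] = 0.33·55.6933 + 0.34·2.97 + 0.33·34.4344 = 30.752.

30.752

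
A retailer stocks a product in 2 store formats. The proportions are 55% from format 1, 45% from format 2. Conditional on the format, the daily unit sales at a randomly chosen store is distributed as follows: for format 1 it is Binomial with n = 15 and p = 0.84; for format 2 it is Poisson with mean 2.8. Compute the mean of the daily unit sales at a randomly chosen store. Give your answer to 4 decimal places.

8.1900

Component means — 1: 12.6; 2: 2.8.
E[X] = 0.55·12.6 + 0.45·2.8 = 8.19.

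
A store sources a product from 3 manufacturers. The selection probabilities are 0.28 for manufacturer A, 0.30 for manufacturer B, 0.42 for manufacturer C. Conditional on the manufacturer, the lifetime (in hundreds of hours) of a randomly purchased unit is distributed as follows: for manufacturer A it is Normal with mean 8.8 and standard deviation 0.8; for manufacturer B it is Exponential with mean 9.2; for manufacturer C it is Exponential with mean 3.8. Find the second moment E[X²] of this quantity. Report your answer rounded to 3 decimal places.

For each component E[X²] = Var + (mean)², giving A: 78.08; B: 169.28; C: 28.88.
Overall E[X²] = 0.28·78.08 + 0.3·169.28 + 0.42·28.88 = 84.776.

84.776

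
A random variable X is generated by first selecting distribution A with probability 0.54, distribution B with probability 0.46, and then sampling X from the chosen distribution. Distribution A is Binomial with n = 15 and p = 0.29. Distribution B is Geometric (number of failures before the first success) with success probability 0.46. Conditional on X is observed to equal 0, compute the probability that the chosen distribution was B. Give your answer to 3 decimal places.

0.985

Likelihoods P(X=0 | ·): A: 0.00587321; B: 0.46.
Posterior ∝ prior × likelihood. Numerator for B: 0.46·0.46 = 0.2116.
Normalizing constant: 0.54·0.00587321 + 0.46·0.46 = 0.214772.
P(B | observation) = 0.2116 / 0.214772 = 0.985233.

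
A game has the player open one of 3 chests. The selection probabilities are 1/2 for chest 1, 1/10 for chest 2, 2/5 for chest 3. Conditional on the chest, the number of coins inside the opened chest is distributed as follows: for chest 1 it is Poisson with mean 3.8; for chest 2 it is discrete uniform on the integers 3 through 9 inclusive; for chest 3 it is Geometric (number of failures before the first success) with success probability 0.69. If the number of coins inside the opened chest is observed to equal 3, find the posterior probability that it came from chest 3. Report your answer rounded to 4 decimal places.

Likelihoods P(X=3 | ·): 1: 0.204588; 2: 0.142857; 3: 0.0205558.
Posterior ∝ prior × likelihood. Numerator for 3: 0.4·0.0205558 = 0.00822232.
Normalizing constant: 0.5·0.204588 + 0.1·0.142857 + 0.4·0.0205558 = 0.124802.
P(3 | observation) = 0.00822232 / 0.124802 = 0.0658828.

0.0659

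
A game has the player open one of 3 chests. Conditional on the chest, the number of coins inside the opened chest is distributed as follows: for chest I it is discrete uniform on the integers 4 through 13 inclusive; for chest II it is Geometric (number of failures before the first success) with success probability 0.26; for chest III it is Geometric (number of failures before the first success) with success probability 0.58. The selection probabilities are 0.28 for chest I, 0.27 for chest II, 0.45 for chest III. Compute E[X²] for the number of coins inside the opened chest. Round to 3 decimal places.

For each component E[X²] = Var + (mean)², giving I: 80.5; II: 19.0473; III: 1.77289.
Overall E[X²] = 0.28·80.5 + 0.27·19.0473 + 0.45·1.77289 = 28.4806.

28.481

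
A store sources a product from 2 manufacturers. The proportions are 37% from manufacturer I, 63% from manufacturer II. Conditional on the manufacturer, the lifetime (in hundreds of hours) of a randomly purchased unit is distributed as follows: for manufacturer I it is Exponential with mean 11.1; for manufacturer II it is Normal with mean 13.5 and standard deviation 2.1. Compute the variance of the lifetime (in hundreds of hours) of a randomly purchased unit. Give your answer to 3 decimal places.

49.709

Per component, I: μ=11.1, E[X²]=246.42; II: μ=13.5, E[X²]=186.66.
E[X] = 0.37·11.1 + 0.63·13.5 = 12.612.
E[X²] = 0.37·246.42 + 0.63·186.66 = 208.771.
Var(X) = E[X²] − (E[X])² = 208.771 − 159.063 = 49.7087.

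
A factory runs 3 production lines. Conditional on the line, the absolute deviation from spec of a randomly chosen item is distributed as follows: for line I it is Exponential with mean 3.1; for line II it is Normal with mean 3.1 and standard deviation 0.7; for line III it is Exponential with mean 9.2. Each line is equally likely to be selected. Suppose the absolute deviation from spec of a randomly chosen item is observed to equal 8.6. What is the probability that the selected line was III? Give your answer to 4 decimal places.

0.6795

Likelihoods f(8.6 | ·): I: 0.020129; II: 2.24024e-14; III: 0.0426817.
Posterior ∝ prior × likelihood. Numerator for III: 0.333333·0.0426817 = 0.0142272.
Normalizing constant: 0.333333·0.020129 + 0.333333·2.24024e-14 + 0.333333·0.0426817 = 0.0209369.
P(III | observation) = 0.0142272 / 0.0209369 = 0.679529.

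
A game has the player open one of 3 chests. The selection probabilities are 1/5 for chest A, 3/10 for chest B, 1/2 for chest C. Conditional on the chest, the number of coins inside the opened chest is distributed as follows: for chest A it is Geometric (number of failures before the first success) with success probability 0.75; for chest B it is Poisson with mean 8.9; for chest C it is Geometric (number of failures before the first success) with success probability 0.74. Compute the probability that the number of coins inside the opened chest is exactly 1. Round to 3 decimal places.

Conditional on each chest, P(X = 1): A: 0.1875; B: 0.00121386; C: 0.1924.
By total probability, P(X = 1) = 0.2·0.1875 + 0.3·0.00121386 + 0.5·0.1924 = 0.134064.

0.134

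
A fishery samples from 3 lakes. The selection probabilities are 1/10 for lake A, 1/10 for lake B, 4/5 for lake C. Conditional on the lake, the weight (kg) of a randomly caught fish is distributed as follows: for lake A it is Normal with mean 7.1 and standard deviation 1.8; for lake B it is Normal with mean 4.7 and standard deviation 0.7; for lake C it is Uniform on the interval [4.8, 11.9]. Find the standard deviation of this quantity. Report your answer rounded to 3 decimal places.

2.232

Per component, A: μ=7.1, E[X²]=53.65; B: μ=4.7, E[X²]=22.58; C: μ=8.35, E[X²]=73.9233.
E[X] = 0.1·7.1 + 0.1·4.7 + 0.8·8.35 = 7.86.
E[X²] = 0.1·53.65 + 0.1·22.58 + 0.8·73.9233 = 66.7617.
Var(X) = E[X²] − (E[X])² = 66.7617 − 61.7796 = 4.98207.
SD(X) = √4.98207 = 2.23205.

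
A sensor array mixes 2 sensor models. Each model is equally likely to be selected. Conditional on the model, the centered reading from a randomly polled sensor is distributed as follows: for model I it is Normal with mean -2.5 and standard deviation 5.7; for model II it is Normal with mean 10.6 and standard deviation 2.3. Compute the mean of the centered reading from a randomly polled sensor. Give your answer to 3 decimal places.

Component means — I: -2.5; II: 10.6.
E[X] = 0.5·-2.5 + 0.5·10.6 = 4.05.

4.050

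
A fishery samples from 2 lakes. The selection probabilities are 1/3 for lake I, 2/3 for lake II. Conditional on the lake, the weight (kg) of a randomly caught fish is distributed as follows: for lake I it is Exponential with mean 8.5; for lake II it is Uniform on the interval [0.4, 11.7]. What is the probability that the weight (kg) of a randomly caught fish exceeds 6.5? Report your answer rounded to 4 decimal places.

Conditional on each lake, P(X > 6.5): I: 0.465471; II: 0.460177.
By total probability, P(X > 6.5) = 0.333333·0.465471 + 0.666667·0.460177 = 0.461942.

0.4619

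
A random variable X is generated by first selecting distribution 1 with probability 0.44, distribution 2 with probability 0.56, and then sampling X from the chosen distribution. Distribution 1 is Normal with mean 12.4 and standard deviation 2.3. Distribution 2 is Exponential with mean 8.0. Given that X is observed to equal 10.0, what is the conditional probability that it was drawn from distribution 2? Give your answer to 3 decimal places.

0.312

Likelihoods f(10.0 | ·): 1: 0.100633; 2: 0.0358131.
Posterior ∝ prior × likelihood. Numerator for 2: 0.56·0.0358131 = 0.0200553.
Normalizing constant: 0.44·0.100633 + 0.56·0.0358131 = 0.064334.
P(2 | observation) = 0.0200553 / 0.064334 = 0.311738.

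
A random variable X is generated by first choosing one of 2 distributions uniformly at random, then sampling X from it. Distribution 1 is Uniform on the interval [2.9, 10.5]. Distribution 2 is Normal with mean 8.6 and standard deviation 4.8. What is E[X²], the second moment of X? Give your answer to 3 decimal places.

For each component E[X²] = Var + (mean)², giving 1: 49.7033; 2: 97.
Overall E[X²] = 0.5·49.7033 + 0.5·97 = 73.3517.

73.352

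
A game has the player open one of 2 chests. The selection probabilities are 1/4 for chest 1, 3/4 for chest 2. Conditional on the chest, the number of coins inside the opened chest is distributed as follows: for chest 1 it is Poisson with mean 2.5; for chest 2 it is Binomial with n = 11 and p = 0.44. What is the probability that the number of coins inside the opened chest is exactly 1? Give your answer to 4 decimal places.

Conditional on each chest, P(X = 1): 1: 0.205212; 2: 0.01468.
By total probability, P(X = 1) = 0.25·0.205212 + 0.75·0.01468 = 0.0623131.

0.0623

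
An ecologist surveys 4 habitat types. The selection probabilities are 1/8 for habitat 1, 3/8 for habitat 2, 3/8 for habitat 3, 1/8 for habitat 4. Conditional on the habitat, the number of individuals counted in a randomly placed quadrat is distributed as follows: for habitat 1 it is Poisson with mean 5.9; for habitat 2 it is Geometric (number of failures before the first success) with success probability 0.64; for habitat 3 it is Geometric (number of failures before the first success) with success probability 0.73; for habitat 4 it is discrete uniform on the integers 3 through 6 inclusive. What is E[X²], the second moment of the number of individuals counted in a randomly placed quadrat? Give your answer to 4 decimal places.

8.4658

For each component E[X²] = Var + (mean)², giving 1: 40.71; 2: 1.19531; 3: 0.64346; 4: 21.5.
Overall E[X²] = 0.125·40.71 + 0.375·1.19531 + 0.375·0.64346 + 0.125·21.5 = 8.46579.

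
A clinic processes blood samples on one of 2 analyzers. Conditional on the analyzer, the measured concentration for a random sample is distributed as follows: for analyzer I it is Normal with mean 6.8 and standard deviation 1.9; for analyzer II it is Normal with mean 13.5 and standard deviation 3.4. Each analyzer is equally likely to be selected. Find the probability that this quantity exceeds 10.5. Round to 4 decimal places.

0.4185

Conditional on each analyzer, P(X > 10.5): I: 0.0257453; II: 0.811207.
By total probability, P(X > 10.5) = 0.5·0.0257453 + 0.5·0.811207 = 0.418476.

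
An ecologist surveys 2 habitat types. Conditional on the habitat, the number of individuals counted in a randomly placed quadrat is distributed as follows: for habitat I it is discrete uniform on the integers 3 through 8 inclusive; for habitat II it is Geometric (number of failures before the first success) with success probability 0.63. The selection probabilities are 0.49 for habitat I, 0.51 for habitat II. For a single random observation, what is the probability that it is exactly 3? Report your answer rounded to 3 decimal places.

0.098

Conditional on each habitat, P(X = 3): I: 0.166667; II: 0.0319114.
By total probability, P(X = 3) = 0.49·0.166667 + 0.51·0.0319114 = 0.0979415.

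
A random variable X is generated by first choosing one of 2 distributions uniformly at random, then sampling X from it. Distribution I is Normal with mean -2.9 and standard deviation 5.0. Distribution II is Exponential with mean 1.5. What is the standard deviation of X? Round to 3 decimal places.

Per component, I: μ=-2.9, E[X²]=33.41; II: μ=1.5, E[X²]=4.5.
E[X] = 0.5·-2.9 + 0.5·1.5 = -0.7.
E[X²] = 0.5·33.41 + 0.5·4.5 = 18.955.
Var(X) = E[X²] − (E[X])² = 18.955 − 0.49 = 18.465.
SD(X) = √18.465 = 4.29709.

4.297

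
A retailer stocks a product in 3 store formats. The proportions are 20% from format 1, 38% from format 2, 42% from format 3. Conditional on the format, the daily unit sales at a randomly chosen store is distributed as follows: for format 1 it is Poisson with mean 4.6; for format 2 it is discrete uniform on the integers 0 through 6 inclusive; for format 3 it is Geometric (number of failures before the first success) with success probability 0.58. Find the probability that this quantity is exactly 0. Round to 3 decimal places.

0.300

Conditional on each format, P(X = 0): 1: 0.0100518; 2: 0.142857; 3: 0.58.
By total probability, P(X = 0) = 0.2·0.0100518 + 0.38·0.142857 + 0.42·0.58 = 0.299896.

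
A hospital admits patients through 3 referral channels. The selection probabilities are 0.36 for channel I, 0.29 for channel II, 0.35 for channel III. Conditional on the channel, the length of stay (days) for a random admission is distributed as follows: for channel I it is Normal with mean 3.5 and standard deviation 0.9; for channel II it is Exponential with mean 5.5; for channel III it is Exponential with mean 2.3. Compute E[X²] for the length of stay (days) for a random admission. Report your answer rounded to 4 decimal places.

25.9496

For each component E[X²] = Var + (mean)², giving I: 13.06; II: 60.5; III: 10.58.
Overall E[X²] = 0.36·13.06 + 0.29·60.5 + 0.35·10.58 = 25.9496.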